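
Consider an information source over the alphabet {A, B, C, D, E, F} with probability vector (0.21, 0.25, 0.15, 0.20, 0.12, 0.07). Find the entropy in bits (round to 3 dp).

2.483 bits

H = −Σ pᵢ log₂ pᵢ.
−0.21·log₂(0.21) = 0.4728
−0.25·log₂(0.25) = 0.5000
−0.15·log₂(0.15) = 0.4105
−0.20·log₂(0.20) = 0.4644
−0.12·log₂(0.12) = 0.3671
−0.07·log₂(0.07) = 0.2686
Sum ≈ 2.4834 → 2.483 bits.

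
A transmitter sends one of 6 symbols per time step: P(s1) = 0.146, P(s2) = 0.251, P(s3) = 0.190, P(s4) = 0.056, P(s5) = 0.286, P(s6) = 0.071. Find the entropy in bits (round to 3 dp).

H = −Σ pᵢ log₂ pᵢ.
−0.146·log₂(0.146) = 0.4053
−0.251·log₂(0.251) = 0.5006
−0.190·log₂(0.190) = 0.4552
−0.056·log₂(0.056) = 0.2329
−0.286·log₂(0.286) = 0.5165
−0.071·log₂(0.071) = 0.2709
Sum ≈ 2.3814 → 2.381 bits.

2.381 bits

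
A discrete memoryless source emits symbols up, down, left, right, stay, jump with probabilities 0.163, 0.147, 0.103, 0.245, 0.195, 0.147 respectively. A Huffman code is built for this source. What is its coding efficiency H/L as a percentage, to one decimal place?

99.0%

Entropy H = −Σ p log₂ p ≈ 2.5346 bits.
Huffman merges: 103/1000+147/1000→1/4; 147/1000+163/1000→31/100; 39/200+49/200→11/25; 1/4+31/100→14/25; 11/25+14/25→1. L = 64/25 ≈ 2.5600.
Efficiency = H/L = 2.5346/2.5600 = 99.0%.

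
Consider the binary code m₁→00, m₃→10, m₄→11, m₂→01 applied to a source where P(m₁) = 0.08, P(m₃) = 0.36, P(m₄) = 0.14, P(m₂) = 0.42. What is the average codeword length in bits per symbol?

L̄ = Σ pᵢ·ℓᵢ = 0.08·2 + 0.36·2 + 0.14·2 + 0.42·2 = 2 bits/symbol.

2 bits/symbol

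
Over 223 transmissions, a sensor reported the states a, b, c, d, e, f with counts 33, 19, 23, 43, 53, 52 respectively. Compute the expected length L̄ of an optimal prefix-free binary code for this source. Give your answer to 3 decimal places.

2.525 bits/symbol

Probabilities are the counts divided by 223.
Repeatedly combine the two least-probable nodes; the expected code length is the sum of the merged weights.
merge 19/223 + 23/223 → 42/223
merge 33/223 + 42/223 → 75/223
merge 43/223 + 52/223 → 95/223
merge 53/223 + 75/223 → 128/223
merge 95/223 + 128/223 → 1
L = 42/223 + 75/223 + 95/223 + 128/223 + 1 = 563/223 ≈ 2.525 bits/symbol.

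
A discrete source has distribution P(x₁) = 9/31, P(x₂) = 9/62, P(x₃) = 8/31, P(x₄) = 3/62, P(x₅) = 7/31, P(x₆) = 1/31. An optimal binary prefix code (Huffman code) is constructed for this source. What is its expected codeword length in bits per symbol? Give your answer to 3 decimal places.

Repeatedly combine the two least-probable nodes; the expected code length is the sum of the merged weights.
merge 1/31 + 3/62 → 5/62
merge 5/62 + 9/62 → 7/31
merge 7/31 + 7/31 → 14/31
merge 8/31 + 9/31 → 17/31
merge 14/31 + 17/31 → 1
L = 5/62 + 7/31 + 14/31 + 17/31 + 1 = 143/62 ≈ 2.306 bits/symbol.

2.306 bits/symbol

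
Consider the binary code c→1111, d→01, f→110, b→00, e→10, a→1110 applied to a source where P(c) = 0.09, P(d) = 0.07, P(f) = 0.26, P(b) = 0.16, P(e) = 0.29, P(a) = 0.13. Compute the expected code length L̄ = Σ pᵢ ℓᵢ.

2.7 bits/symbol

L̄ = Σ pᵢ·ℓᵢ = 0.09·4 + 0.07·2 + 0.26·3 + 0.16·2 + 0.29·2 + 0.13·4 = 2.7 bits/symbol.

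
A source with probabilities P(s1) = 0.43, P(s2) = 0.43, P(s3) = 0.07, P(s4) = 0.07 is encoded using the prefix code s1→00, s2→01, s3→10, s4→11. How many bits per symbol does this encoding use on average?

L̄ = Σ pᵢ·ℓᵢ = 0.43·2 + 0.43·2 + 0.07·2 + 0.07·2 = 2 bits/symbol.

2 bits/symbol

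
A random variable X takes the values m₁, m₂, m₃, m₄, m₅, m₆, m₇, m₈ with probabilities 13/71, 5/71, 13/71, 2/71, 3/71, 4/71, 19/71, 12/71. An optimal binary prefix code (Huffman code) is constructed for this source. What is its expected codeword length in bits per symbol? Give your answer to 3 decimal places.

2.746 bits/symbol

Repeatedly combine the two least-probable nodes; the expected code length is the sum of the merged weights.
merge 2/71 + 3/71 → 5/71
merge 4/71 + 5/71 → 9/71
merge 5/71 + 9/71 → 14/71
merge 12/71 + 13/71 → 25/71
merge 13/71 + 14/71 → 27/71
merge 19/71 + 25/71 → 44/71
merge 27/71 + 44/71 → 1
L = 5/71 + 9/71 + 14/71 + 25/71 + 27/71 + 44/71 + 1 = 195/71 ≈ 2.746 bits/symbol.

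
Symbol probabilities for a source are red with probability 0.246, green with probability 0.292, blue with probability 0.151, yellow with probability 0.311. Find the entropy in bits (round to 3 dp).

1.952 bits

H = −Σ pᵢ log₂ pᵢ.
−0.246·log₂(0.246) = 0.4977
−0.292·log₂(0.292) = 0.5186
−0.151·log₂(0.151) = 0.4118
−0.311·log₂(0.311) = 0.5240
Sum ≈ 1.9522 → 1.952 bits.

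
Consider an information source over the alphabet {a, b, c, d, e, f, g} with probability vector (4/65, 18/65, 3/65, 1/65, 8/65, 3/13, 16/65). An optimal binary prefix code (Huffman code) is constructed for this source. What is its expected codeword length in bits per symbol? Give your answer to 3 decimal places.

2.431 bits/symbol

Repeatedly combine the two least-probable nodes; the expected code length is the sum of the merged weights.
merge 1/65 + 3/65 → 4/65
merge 4/65 + 4/65 → 8/65
merge 8/65 + 8/65 → 16/65
merge 3/13 + 16/65 → 31/65
merge 16/65 + 18/65 → 34/65
merge 31/65 + 34/65 → 1
L = 4/65 + 8/65 + 16/65 + 31/65 + 34/65 + 1 = 158/65 ≈ 2.431 bits/symbol.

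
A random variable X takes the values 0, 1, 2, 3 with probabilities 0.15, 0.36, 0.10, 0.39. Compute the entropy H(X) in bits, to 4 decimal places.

H = −Σ pᵢ log₂ pᵢ.
−0.15·log₂(0.15) = 0.4105
−0.36·log₂(0.36) = 0.5306
−0.10·log₂(0.10) = 0.3322
−0.39·log₂(0.39) = 0.5298
Sum ≈ 1.8031 → 1.8031 bits.

1.8031 bits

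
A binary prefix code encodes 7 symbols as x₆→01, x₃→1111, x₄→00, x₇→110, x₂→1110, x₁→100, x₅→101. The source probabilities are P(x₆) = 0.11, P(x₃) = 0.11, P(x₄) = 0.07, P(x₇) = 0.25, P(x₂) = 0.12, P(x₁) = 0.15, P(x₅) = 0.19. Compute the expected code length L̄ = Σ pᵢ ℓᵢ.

L̄ = Σ pᵢ·ℓᵢ = 0.11·2 + 0.11·4 + 0.07·2 + 0.25·3 + 0.12·4 + 0.15·3 + 0.19·3 = 3.05 bits/symbol.

3.05 bits/symbol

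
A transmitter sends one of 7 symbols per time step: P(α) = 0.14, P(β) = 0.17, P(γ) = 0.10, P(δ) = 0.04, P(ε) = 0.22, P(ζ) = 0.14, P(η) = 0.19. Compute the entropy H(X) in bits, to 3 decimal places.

H = −Σ pᵢ log₂ pᵢ.
−0.14·log₂(0.14) = 0.3971
−0.17·log₂(0.17) = 0.4346
−0.10·log₂(0.10) = 0.3322
−0.04·log₂(0.04) = 0.1858
−0.22·log₂(0.22) = 0.4806
−0.14·log₂(0.14) = 0.3971
−0.19·log₂(0.19) = 0.4552
Sum ≈ 2.6826 → 2.683 bits.

2.683 bits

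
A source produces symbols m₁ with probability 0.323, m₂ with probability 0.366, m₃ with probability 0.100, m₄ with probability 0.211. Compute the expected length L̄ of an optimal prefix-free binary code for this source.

Repeatedly combine the two least-probable nodes; the expected code length is the sum of the merged weights.
merge 1/10 + 211/1000 → 311/1000
merge 311/1000 + 323/1000 → 317/500
merge 183/500 + 317/500 → 1
L = 311/1000 + 317/500 + 1 = 389/200 = 1.945 bits/symbol.

1.945 bits/symbol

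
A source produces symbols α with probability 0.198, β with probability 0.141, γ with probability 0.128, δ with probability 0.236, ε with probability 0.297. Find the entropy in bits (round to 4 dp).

2.2525 bits

H = −Σ pᵢ log₂ pᵢ.
−0.198·log₂(0.198) = 0.4626
−0.141·log₂(0.141) = 0.3985
−0.128·log₂(0.128) = 0.3796
−0.236·log₂(0.236) = 0.4916
−0.297·log₂(0.297) = 0.5202
Sum ≈ 2.2525 → 2.2525 bits.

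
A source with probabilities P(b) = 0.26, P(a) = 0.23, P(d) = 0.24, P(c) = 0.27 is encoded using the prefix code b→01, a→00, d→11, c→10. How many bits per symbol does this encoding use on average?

L̄ = Σ pᵢ·ℓᵢ = 0.26·2 + 0.23·2 + 0.24·2 + 0.27·2 = 2 bits/symbol.

2 bits/symbol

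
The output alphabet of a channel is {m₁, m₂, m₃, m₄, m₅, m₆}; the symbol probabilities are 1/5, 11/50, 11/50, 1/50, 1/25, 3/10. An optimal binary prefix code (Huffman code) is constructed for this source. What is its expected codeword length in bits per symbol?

Repeatedly combine the two least-probable nodes; the expected code length is the sum of the merged weights.
merge 1/50 + 1/25 → 3/50
merge 3/50 + 1/5 → 13/50
merge 11/50 + 11/50 → 11/25
merge 13/50 + 3/10 → 14/25
merge 11/25 + 14/25 → 1
L = 3/50 + 13/50 + 11/25 + 14/25 + 1 = 58/25 = 2.32 bits/symbol.

2.32 bits/symbol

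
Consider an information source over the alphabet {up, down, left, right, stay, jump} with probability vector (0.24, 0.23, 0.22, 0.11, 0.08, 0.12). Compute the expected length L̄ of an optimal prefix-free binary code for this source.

Repeatedly combine the two least-probable nodes; the expected code length is the sum of the merged weights.
merge 2/25 + 11/100 → 19/100
merge 3/25 + 19/100 → 31/100
merge 11/50 + 23/100 → 9/20
merge 6/25 + 31/100 → 11/20
merge 9/20 + 11/20 → 1
L = 19/100 + 31/100 + 9/20 + 11/20 + 1 = 5/2 = 2.5 bits/symbol.

2.5 bits/symbol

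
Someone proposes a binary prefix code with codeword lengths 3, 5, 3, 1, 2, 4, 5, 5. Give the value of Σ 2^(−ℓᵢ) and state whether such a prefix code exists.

With common denominator 2^5 = 32: Σ 2^(−ℓᵢ) = 4/32 + 1/32 + 4/32 + 16/32 + 8/32 + 2/32 + 1/32 + 1/32 = 37/32 = 1.15625.
Kraft's inequality requires Σ ≤ 1; here Σ = 1.15625 > 1, so no such prefix code exists.

1.15625; no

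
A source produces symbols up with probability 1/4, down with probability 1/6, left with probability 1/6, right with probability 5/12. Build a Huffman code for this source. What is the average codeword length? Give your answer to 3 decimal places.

Repeatedly combine the two least-probable nodes; the expected code length is the sum of the merged weights.
merge 1/6 + 1/6 → 1/3
merge 1/4 + 1/3 → 7/12
merge 5/12 + 7/12 → 1
L = 1/3 + 7/12 + 1 = 23/12 ≈ 1.917 bits/symbol.

1.917 bits/symbol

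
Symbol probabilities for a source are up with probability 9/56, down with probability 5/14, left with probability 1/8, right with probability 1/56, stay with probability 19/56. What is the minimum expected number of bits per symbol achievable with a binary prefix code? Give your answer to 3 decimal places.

Repeatedly combine the two least-probable nodes; the expected code length is the sum of the merged weights.
merge 1/56 + 1/8 → 1/7
merge 1/7 + 9/56 → 17/56
merge 17/56 + 19/56 → 9/14
merge 5/14 + 9/14 → 1
L = 1/7 + 17/56 + 9/14 + 1 = 117/56 ≈ 2.089 bits/symbol.

2.089 bits/symbol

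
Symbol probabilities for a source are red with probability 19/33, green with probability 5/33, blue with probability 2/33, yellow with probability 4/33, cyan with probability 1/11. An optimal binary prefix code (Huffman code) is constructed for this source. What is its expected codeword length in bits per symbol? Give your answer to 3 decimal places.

Repeatedly combine the two least-probable nodes; the expected code length is the sum of the merged weights.
merge 2/33 + 1/11 → 5/33
merge 4/33 + 5/33 → 3/11
merge 5/33 + 3/11 → 14/33
merge 14/33 + 19/33 → 1
L = 5/33 + 3/11 + 14/33 + 1 = 61/33 ≈ 1.848 bits/symbol.

1.848 bits/symbol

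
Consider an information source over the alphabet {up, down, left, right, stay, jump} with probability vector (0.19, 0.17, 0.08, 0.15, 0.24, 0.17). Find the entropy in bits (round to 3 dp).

H = −Σ pᵢ log₂ pᵢ.
−0.19·log₂(0.19) = 0.4552
−0.17·log₂(0.17) = 0.4346
−0.08·log₂(0.08) = 0.2915
−0.15·log₂(0.15) = 0.4105
−0.24·log₂(0.24) = 0.4941
−0.17·log₂(0.17) = 0.4346
Sum ≈ 2.5206 → 2.521 bits.

2.521 bits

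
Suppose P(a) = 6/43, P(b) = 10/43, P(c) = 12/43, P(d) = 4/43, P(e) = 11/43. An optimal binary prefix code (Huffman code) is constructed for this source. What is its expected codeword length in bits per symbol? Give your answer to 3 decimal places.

Repeatedly combine the two least-probable nodes; the expected code length is the sum of the merged weights.
merge 4/43 + 6/43 → 10/43
merge 10/43 + 10/43 → 20/43
merge 11/43 + 12/43 → 23/43
merge 20/43 + 23/43 → 1
L = 10/43 + 20/43 + 23/43 + 1 = 96/43 ≈ 2.233 bits/symbol.

2.233 bits/symbol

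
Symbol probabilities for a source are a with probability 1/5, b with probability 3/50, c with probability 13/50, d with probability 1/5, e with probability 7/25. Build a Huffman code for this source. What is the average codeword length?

2.26 bits/symbol

Repeatedly combine the two least-probable nodes; the expected code length is the sum of the merged weights.
merge 3/50 + 1/5 → 13/50
merge 1/5 + 13/50 → 23/50
merge 13/50 + 7/25 → 27/50
merge 23/50 + 27/50 → 1
L = 13/50 + 23/50 + 27/50 + 1 = 113/50 = 2.26 bits/symbol.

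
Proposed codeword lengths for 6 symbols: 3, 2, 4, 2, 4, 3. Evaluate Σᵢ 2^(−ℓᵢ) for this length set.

0.875

With common denominator 2^4 = 16: Σ 2^(−ℓᵢ) = 2/16 + 4/16 + 1/16 + 4/16 + 1/16 + 2/16 = 14/16 = 0.875.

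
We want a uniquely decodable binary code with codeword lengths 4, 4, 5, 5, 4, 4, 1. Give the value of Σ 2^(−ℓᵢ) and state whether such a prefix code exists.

With common denominator 2^5 = 32: Σ 2^(−ℓᵢ) = 2/32 + 2/32 + 1/32 + 1/32 + 2/32 + 2/32 + 16/32 = 26/32 = 0.8125.
Kraft's inequality requires Σ ≤ 1; here Σ = 0.8125 ≤ 1, so such a prefix code exists.

0.8125; yes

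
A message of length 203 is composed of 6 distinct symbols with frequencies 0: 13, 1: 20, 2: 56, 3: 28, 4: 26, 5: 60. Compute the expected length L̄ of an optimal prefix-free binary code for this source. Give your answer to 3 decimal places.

2.429 bits/symbol

Probabilities are the counts divided by 203.
Repeatedly combine the two least-probable nodes; the expected code length is the sum of the merged weights.
merge 13/203 + 20/203 → 33/203
merge 26/203 + 4/29 → 54/203
merge 33/203 + 54/203 → 3/7
merge 8/29 + 60/203 → 4/7
merge 3/7 + 4/7 → 1
L = 33/203 + 54/203 + 3/7 + 4/7 + 1 = 17/7 ≈ 2.429 bits/symbol.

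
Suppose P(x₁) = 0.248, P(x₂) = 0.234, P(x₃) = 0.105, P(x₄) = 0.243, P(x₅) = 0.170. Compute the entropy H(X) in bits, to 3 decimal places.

H = −Σ pᵢ log₂ pᵢ.
−0.248·log₂(0.248) = 0.4989
−0.234·log₂(0.234) = 0.4903
−0.105·log₂(0.105) = 0.3414
−0.243·log₂(0.243) = 0.4960
−0.170·log₂(0.170) = 0.4346
Sum ≈ 2.2612 → 2.261 bits.

2.261 bits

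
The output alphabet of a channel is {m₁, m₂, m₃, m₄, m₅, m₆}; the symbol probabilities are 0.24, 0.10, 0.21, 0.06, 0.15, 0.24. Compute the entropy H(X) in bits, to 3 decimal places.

H = −Σ pᵢ log₂ pᵢ.
−0.24·log₂(0.24) = 0.4941
−0.10·log₂(0.10) = 0.3322
−0.21·log₂(0.21) = 0.4728
−0.06·log₂(0.06) = 0.2435
−0.15·log₂(0.15) = 0.4105
−0.24·log₂(0.24) = 0.4941
Sum ≈ 2.4474 → 2.447 bits.

2.447 bits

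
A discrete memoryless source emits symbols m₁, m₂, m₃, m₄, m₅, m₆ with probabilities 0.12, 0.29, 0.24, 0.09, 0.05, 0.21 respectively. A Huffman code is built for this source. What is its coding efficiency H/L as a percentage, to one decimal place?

99.2%

Entropy H = −Σ p log₂ p ≈ 2.3807 bits.
Huffman merges: 1/20+9/100→7/50; 3/25+7/50→13/50; 21/100+6/25→9/20; 13/50+29/100→11/20; 9/20+11/20→1. L = 12/5 ≈ 2.4000.
Efficiency = H/L = 2.3807/2.4000 = 99.2%.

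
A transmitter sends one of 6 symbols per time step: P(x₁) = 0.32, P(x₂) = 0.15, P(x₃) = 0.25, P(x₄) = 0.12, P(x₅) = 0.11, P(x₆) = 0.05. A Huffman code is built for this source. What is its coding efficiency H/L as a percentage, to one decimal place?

Entropy H = −Σ p log₂ p ≈ 2.3700 bits.
Huffman merges: 1/20+11/100→4/25; 3/25+3/20→27/100; 4/25+1/4→41/100; 27/100+8/25→59/100; 41/100+59/100→1. L = 243/100 ≈ 2.4300.
Efficiency = H/L = 2.3700/2.4300 = 97.5%.

97.5%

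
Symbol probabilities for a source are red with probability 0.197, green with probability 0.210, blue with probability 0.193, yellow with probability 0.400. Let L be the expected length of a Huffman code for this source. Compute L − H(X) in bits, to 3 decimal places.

Entropy H = −Σ p log₂ p ≈ 1.9214 bits.
Huffman merges: 193/1000+197/1000→39/100; 21/100+39/100→3/5; 2/5+3/5→1. L = 199/100 ≈ 1.9900.
L − H = 1.9900 − 1.9214 = 0.069 bits.

0.069 bits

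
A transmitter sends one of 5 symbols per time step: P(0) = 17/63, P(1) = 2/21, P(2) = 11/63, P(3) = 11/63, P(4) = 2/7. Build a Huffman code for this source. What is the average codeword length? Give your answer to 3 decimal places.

2.270 bits/symbol

Repeatedly combine the two least-probable nodes; the expected code length is the sum of the merged weights.
merge 2/21 + 11/63 → 17/63
merge 11/63 + 17/63 → 4/9
merge 17/63 + 2/7 → 5/9
merge 4/9 + 5/9 → 1
L = 17/63 + 4/9 + 5/9 + 1 = 143/63 ≈ 2.270 bits/symbol.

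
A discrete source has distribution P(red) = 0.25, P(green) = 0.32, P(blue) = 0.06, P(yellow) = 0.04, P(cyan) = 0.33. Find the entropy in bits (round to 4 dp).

1.9831 bits

H = −Σ pᵢ log₂ pᵢ.
−0.25·log₂(0.25) = 0.5000
−0.32·log₂(0.32) = 0.5260
−0.06·log₂(0.06) = 0.2435
−0.04·log₂(0.04) = 0.1858
−0.33·log₂(0.33) = 0.5278
Sum ≈ 1.9831 → 1.9831 bits.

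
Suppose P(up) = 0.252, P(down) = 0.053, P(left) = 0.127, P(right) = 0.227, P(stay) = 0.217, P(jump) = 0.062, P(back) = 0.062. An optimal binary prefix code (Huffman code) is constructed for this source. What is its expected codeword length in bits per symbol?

Repeatedly combine the two least-probable nodes; the expected code length is the sum of the merged weights.
merge 53/1000 + 31/500 → 23/200
merge 31/500 + 23/200 → 177/1000
merge 127/1000 + 177/1000 → 38/125
merge 217/1000 + 227/1000 → 111/250
merge 63/250 + 38/125 → 139/250
merge 111/250 + 139/250 → 1
L = 23/200 + 177/1000 + 38/125 + 111/250 + 139/250 + 1 = 649/250 = 2.596 bits/symbol.

2.596 bits/symbol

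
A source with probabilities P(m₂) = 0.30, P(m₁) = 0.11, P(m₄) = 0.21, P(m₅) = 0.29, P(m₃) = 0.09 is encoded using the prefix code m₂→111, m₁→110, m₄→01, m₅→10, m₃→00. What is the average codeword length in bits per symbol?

2.41 bits/symbol

L̄ = Σ pᵢ·ℓᵢ = 0.30·3 + 0.11·3 + 0.21·2 + 0.29·2 + 0.09·2 = 2.41 bits/symbol.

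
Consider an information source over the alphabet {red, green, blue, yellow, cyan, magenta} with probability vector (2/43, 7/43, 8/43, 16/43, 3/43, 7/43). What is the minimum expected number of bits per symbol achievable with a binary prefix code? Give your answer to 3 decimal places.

2.372 bits/symbol

Repeatedly combine the two least-probable nodes; the expected code length is the sum of the merged weights.
merge 2/43 + 3/43 → 5/43
merge 5/43 + 7/43 → 12/43
merge 7/43 + 8/43 → 15/43
merge 12/43 + 15/43 → 27/43
merge 16/43 + 27/43 → 1
L = 5/43 + 12/43 + 15/43 + 27/43 + 1 = 102/43 ≈ 2.372 bits/symbol.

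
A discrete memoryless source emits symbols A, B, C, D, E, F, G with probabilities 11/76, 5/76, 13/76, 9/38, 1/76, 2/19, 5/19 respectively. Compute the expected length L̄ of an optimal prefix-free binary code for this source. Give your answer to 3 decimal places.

Repeatedly combine the two least-probable nodes; the expected code length is the sum of the merged weights.
merge 1/76 + 5/76 → 3/38
merge 3/38 + 2/19 → 7/38
merge 11/76 + 13/76 → 6/19
merge 7/38 + 9/38 → 8/19
merge 5/19 + 6/19 → 11/19
merge 8/19 + 11/19 → 1
L = 3/38 + 7/38 + 6/19 + 8/19 + 11/19 + 1 = 49/19 ≈ 2.579 bits/symbol.

2.579 bits/symbol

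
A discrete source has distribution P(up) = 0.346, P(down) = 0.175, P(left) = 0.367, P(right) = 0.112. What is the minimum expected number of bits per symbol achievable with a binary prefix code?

1.92 bits/symbol

Repeatedly combine the two least-probable nodes; the expected code length is the sum of the merged weights.
merge 14/125 + 7/40 → 287/1000
merge 287/1000 + 173/500 → 633/1000
merge 367/1000 + 633/1000 → 1
L = 287/1000 + 633/1000 + 1 = 48/25 = 1.92 bits/symbol.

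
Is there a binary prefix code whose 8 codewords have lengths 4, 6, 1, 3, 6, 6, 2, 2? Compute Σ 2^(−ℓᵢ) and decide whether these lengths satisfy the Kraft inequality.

1.234375; no

With common denominator 2^6 = 64: Σ 2^(−ℓᵢ) = 4/64 + 1/64 + 32/64 + 8/64 + 1/64 + 1/64 + 16/64 + 16/64 = 79/64 = 1.234375.
Kraft's inequality requires Σ ≤ 1; here Σ = 1.234375 > 1, so no such prefix code exists.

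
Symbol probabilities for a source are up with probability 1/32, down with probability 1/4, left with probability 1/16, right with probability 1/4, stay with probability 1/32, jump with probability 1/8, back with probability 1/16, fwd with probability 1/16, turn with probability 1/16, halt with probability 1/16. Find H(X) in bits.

Each probability is a power of 1/2, so log₂(1/p) is an integer.
H = Σ p·log₂(1/p) = 1/32·5 + 1/4·2 + 1/16·4 + 1/4·2 + 1/32·5 + 1/8·3 + 1/16·4 + 1/16·4 + 1/16·4 + 1/16·4 = 2.9375 bits.

2.9375 bits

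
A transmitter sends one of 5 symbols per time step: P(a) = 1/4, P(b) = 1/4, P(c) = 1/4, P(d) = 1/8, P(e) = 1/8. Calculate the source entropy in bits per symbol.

Each probability is a power of 1/2, so log₂(1/p) is an integer.
H = Σ p·log₂(1/p) = 1/4·2 + 1/4·2 + 1/4·2 + 1/8·3 + 1/8·3 = 2.25 bits.

2.25 bits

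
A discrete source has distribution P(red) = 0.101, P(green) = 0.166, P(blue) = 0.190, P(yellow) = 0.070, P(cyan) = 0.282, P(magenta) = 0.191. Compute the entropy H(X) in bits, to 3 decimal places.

2.459 bits

H = −Σ pᵢ log₂ pᵢ.
−0.101·log₂(0.101) = 0.3341
−0.166·log₂(0.166) = 0.4301
−0.190·log₂(0.190) = 0.4552
−0.070·log₂(0.070) = 0.2686
−0.282·log₂(0.282) = 0.5150
−0.191·log₂(0.191) = 0.4562
Sum ≈ 2.4591 → 2.459 bits.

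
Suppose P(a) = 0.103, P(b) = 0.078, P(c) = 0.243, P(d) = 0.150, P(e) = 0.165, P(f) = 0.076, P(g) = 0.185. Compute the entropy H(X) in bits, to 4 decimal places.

H = −Σ pᵢ log₂ pᵢ.
−0.103·log₂(0.103) = 0.3378
−0.078·log₂(0.078) = 0.2871
−0.243·log₂(0.243) = 0.4960
−0.150·log₂(0.150) = 0.4105
−0.165·log₂(0.165) = 0.4289
−0.076·log₂(0.076) = 0.2826
−0.185·log₂(0.185) = 0.4504
Sum ≈ 2.6932 → 2.6932 bits.

2.6932 bits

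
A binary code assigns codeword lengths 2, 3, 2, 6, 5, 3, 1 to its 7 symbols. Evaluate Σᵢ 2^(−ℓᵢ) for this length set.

1.296875

With common denominator 2^6 = 64: Σ 2^(−ℓᵢ) = 16/64 + 8/64 + 16/64 + 1/64 + 2/64 + 8/64 + 32/64 = 83/64 = 1.296875.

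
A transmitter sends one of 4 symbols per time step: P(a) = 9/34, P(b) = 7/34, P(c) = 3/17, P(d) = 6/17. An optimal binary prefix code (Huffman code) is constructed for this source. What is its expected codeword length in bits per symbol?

Repeatedly combine the two least-probable nodes; the expected code length is the sum of the merged weights.
merge 3/17 + 7/34 → 13/34
merge 9/34 + 6/17 → 21/34
merge 13/34 + 21/34 → 1
L = 13/34 + 21/34 + 1 = 2 bits/symbol.

2 bits/symbol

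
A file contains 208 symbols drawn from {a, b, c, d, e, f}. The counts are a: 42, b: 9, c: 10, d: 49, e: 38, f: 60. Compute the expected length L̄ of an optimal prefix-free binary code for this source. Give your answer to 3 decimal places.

Probabilities are the counts divided by 208.
Repeatedly combine the two least-probable nodes; the expected code length is the sum of the merged weights.
merge 9/208 + 5/104 → 19/208
merge 19/208 + 19/104 → 57/208
merge 21/104 + 49/208 → 7/16
merge 57/208 + 15/52 → 9/16
merge 7/16 + 9/16 → 1
L = 19/208 + 57/208 + 7/16 + 9/16 + 1 = 123/52 ≈ 2.365 bits/symbol.

2.365 bits/symbol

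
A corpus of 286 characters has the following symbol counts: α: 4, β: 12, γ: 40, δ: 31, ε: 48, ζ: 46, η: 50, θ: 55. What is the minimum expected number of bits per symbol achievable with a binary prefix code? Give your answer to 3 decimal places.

Probabilities are the counts divided by 286.
Repeatedly combine the two least-probable nodes; the expected code length is the sum of the merged weights.
merge 2/143 + 6/143 → 8/143
merge 8/143 + 31/286 → 47/286
merge 20/143 + 23/143 → 43/143
merge 47/286 + 24/143 → 95/286
merge 25/143 + 5/26 → 105/286
merge 43/143 + 95/286 → 181/286
merge 105/286 + 181/286 → 1
L = 8/143 + 47/286 + 43/143 + 95/286 + 105/286 + 181/286 + 1 = 408/143 ≈ 2.853 bits/symbol.

2.853 bits/symbol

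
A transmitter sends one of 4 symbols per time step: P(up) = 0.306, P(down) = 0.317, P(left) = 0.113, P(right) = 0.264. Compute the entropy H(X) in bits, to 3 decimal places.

1.911 bits

H = −Σ pᵢ log₂ pᵢ.
−0.306·log₂(0.306) = 0.5228
−0.317·log₂(0.317) = 0.5254
−0.113·log₂(0.113) = 0.3555
−0.264·log₂(0.264) = 0.5072
Sum ≈ 1.9109 → 1.911 bits.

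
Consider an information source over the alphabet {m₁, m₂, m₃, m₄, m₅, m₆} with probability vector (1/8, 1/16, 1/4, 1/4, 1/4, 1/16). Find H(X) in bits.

Each probability is a power of 1/2, so log₂(1/p) is an integer.
H = Σ p·log₂(1/p) = 1/8·3 + 1/16·4 + 1/4·2 + 1/4·2 + 1/4·2 + 1/16·4 = 2.375 bits.

2.375 bits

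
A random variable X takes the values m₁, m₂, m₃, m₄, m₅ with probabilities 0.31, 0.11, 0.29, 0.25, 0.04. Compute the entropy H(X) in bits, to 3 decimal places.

2.078 bits

H = −Σ pᵢ log₂ pᵢ.
−0.31·log₂(0.31) = 0.5238
−0.11·log₂(0.11) = 0.3503
−0.29·log₂(0.29) = 0.5179
−0.25·log₂(0.25) = 0.5000
−0.04·log₂(0.04) = 0.1858
Sum ≈ 2.0777 → 2.078 bits.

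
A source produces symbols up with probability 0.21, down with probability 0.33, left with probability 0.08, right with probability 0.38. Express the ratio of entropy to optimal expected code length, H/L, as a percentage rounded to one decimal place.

Entropy H = −Σ p log₂ p ≈ 1.8226 bits.
Huffman merges: 2/25+21/100→29/100; 29/100+33/100→31/50; 19/50+31/50→1. L = 191/100 ≈ 1.9100.
Efficiency = H/L = 1.8226/1.9100 = 95.4%.

95.4%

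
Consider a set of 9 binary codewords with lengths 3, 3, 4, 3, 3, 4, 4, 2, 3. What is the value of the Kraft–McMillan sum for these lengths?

With common denominator 2^4 = 16: Σ 2^(−ℓᵢ) = 2/16 + 2/16 + 1/16 + 2/16 + 2/16 + 1/16 + 1/16 + 4/16 + 2/16 = 17/16 = 1.0625.

1.0625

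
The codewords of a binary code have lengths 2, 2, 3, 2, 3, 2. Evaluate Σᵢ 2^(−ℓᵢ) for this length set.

1.25

With common denominator 2^3 = 8: Σ 2^(−ℓᵢ) = 2/8 + 2/8 + 1/8 + 2/8 + 1/8 + 2/8 = 10/8 = 1.25.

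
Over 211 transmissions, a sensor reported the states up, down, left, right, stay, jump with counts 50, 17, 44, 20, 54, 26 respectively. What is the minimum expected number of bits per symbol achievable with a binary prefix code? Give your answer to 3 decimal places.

Probabilities are the counts divided by 211.
Repeatedly combine the two least-probable nodes; the expected code length is the sum of the merged weights.
merge 17/211 + 20/211 → 37/211
merge 26/211 + 37/211 → 63/211
merge 44/211 + 50/211 → 94/211
merge 54/211 + 63/211 → 117/211
merge 94/211 + 117/211 → 1
L = 37/211 + 63/211 + 94/211 + 117/211 + 1 = 522/211 ≈ 2.474 bits/symbol.

2.474 bits/symbol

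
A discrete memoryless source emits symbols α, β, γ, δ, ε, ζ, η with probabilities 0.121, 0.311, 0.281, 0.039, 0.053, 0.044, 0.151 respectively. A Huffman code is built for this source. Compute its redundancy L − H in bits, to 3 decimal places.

0.051 bits

Entropy H = −Σ p log₂ p ≈ 2.4246 bits.
Huffman merges: 39/1000+11/250→83/1000; 53/1000+83/1000→17/125; 121/1000+17/125→257/1000; 151/1000+257/1000→51/125; 281/1000+311/1000→74/125; 51/125+74/125→1. L = 619/250 ≈ 2.4760.
L − H = 2.4760 − 2.4246 = 0.051 bits.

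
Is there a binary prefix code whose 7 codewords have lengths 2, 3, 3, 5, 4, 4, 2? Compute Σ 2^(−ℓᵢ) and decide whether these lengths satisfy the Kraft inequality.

0.90625; yes

With common denominator 2^5 = 32: Σ 2^(−ℓᵢ) = 8/32 + 4/32 + 4/32 + 1/32 + 2/32 + 2/32 + 8/32 = 29/32 = 0.90625.
Kraft's inequality requires Σ ≤ 1; here Σ = 0.90625 ≤ 1, so such a prefix code exists.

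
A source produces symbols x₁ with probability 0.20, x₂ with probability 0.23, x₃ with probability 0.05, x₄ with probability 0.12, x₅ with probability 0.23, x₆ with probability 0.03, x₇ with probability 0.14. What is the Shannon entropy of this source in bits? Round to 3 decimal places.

2.572 bits

H = −Σ pᵢ log₂ pᵢ.
−0.20·log₂(0.20) = 0.4644
−0.23·log₂(0.23) = 0.4877
−0.05·log₂(0.05) = 0.2161
−0.12·log₂(0.12) = 0.3671
−0.23·log₂(0.23) = 0.4877
−0.03·log₂(0.03) = 0.1518
−0.14·log₂(0.14) = 0.3971
Sum ≈ 2.5718 → 2.572 bits.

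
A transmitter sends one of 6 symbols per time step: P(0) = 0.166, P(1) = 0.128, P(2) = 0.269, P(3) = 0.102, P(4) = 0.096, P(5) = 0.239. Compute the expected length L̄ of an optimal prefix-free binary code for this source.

Repeatedly combine the two least-probable nodes; the expected code length is the sum of the merged weights.
merge 12/125 + 51/500 → 99/500
merge 16/125 + 83/500 → 147/500
merge 99/500 + 239/1000 → 437/1000
merge 269/1000 + 147/500 → 563/1000
merge 437/1000 + 563/1000 → 1
L = 99/500 + 147/500 + 437/1000 + 563/1000 + 1 = 623/250 = 2.492 bits/symbol.

2.492 bits/symbol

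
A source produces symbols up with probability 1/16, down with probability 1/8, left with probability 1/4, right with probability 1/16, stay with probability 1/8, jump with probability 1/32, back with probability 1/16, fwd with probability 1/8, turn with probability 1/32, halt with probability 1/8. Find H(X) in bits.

3.0625 bits

Each probability is a power of 1/2, so log₂(1/p) is an integer.
H = Σ p·log₂(1/p) = 1/16·4 + 1/8·3 + 1/4·2 + 1/16·4 + 1/8·3 + 1/32·5 + 1/16·4 + 1/8·3 + 1/32·5 + 1/8·3 = 3.0625 bits.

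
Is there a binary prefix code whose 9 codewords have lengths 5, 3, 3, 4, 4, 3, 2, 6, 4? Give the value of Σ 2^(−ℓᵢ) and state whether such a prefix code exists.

0.859375; yes

With common denominator 2^6 = 64: Σ 2^(−ℓᵢ) = 2/64 + 8/64 + 8/64 + 4/64 + 4/64 + 8/64 + 16/64 + 1/64 + 4/64 = 55/64 = 0.859375.
Kraft's inequality requires Σ ≤ 1; here Σ = 0.859375 ≤ 1, so such a prefix code exists.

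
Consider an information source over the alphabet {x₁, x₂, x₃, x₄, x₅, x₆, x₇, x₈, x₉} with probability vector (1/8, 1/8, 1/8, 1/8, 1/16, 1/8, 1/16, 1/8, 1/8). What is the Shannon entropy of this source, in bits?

3.125 bits

Each probability is a power of 1/2, so log₂(1/p) is an integer.
H = Σ p·log₂(1/p) = 1/8·3 + 1/8·3 + 1/8·3 + 1/8·3 + 1/16·4 + 1/8·3 + 1/16·4 + 1/8·3 + 1/8·3 = 3.125 bits.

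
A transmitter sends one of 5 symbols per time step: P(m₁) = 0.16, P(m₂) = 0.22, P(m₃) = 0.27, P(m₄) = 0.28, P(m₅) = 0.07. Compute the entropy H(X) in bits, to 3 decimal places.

H = −Σ pᵢ log₂ pᵢ.
−0.16·log₂(0.16) = 0.4230
−0.22·log₂(0.22) = 0.4806
−0.27·log₂(0.27) = 0.5100
−0.28·log₂(0.28) = 0.5142
−0.07·log₂(0.07) = 0.2686
Sum ≈ 2.1964 → 2.196 bits.

2.196 bits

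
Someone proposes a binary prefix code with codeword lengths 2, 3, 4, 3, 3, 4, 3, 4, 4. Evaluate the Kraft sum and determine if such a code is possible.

1; yes

With common denominator 2^4 = 16: Σ 2^(−ℓᵢ) = 4/16 + 2/16 + 1/16 + 2/16 + 2/16 + 1/16 + 2/16 + 1/16 + 1/16 = 16/16 = 1.
Kraft's inequality requires Σ ≤ 1; here Σ = 1 ≤ 1, so such a prefix code exists.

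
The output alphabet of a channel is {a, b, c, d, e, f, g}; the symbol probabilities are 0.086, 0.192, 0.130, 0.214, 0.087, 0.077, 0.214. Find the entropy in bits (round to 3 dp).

2.687 bits

H = −Σ pᵢ log₂ pᵢ.
−0.086·log₂(0.086) = 0.3044
−0.192·log₂(0.192) = 0.4571
−0.130·log₂(0.130) = 0.3826
−0.214·log₂(0.214) = 0.4760
−0.087·log₂(0.087) = 0.3065
−0.077·log₂(0.077) = 0.2848
−0.214·log₂(0.214) = 0.4760
Sum ≈ 2.6875 → 2.687 bits.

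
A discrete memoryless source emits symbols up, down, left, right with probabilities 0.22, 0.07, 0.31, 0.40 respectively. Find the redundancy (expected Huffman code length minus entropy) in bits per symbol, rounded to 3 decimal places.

0.088 bits

Entropy H = −Σ p log₂ p ≈ 1.8017 bits.
Huffman merges: 7/100+11/50→29/100; 29/100+31/100→3/5; 2/5+3/5→1. L = 189/100 ≈ 1.8900.
L − H = 1.8900 − 1.8017 = 0.088 bits.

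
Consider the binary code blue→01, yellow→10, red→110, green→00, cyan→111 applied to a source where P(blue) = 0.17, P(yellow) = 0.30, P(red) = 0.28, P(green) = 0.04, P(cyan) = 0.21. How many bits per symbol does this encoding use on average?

2.49 bits/symbol

L̄ = Σ pᵢ·ℓᵢ = 0.17·2 + 0.30·2 + 0.28·3 + 0.04·2 + 0.21·3 = 2.49 bits/symbol.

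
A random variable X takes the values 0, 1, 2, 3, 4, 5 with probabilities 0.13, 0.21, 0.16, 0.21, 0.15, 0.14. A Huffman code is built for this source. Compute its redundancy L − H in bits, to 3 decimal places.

Entropy H = −Σ p log₂ p ≈ 2.5590 bits.
Huffman merges: 13/100+7/50→27/100; 3/20+4/25→31/100; 21/100+21/100→21/50; 27/100+31/100→29/50; 21/50+29/50→1. L = 129/50 ≈ 2.5800.
L − H = 2.5800 − 2.5590 = 0.021 bits.

0.021 bits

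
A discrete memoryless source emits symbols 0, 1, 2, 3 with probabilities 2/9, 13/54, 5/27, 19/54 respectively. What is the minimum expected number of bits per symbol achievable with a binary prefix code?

2 bits/symbol

Repeatedly combine the two least-probable nodes; the expected code length is the sum of the merged weights.
merge 5/27 + 2/9 → 11/27
merge 13/54 + 19/54 → 16/27
merge 11/27 + 16/27 → 1
L = 11/27 + 16/27 + 1 = 2 bits/symbol.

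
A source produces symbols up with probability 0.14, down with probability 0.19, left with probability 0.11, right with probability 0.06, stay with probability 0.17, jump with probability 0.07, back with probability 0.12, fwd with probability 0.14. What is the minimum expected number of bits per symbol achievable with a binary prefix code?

Repeatedly combine the two least-probable nodes; the expected code length is the sum of the merged weights.
merge 3/50 + 7/100 → 13/100
merge 11/100 + 3/25 → 23/100
merge 13/100 + 7/50 → 27/100
merge 7/50 + 17/100 → 31/100
merge 19/100 + 23/100 → 21/50
merge 27/100 + 31/100 → 29/50
merge 21/50 + 29/50 → 1
L = 13/100 + 23/100 + 27/100 + 31/100 + 21/50 + 29/50 + 1 = 147/50 = 2.94 bits/symbol.

2.94 bits/symbol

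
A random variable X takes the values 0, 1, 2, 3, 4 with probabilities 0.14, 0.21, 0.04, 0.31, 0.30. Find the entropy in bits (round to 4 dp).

2.1006 bits

H = −Σ pᵢ log₂ pᵢ.
−0.14·log₂(0.14) = 0.3971
−0.21·log₂(0.21) = 0.4728
−0.04·log₂(0.04) = 0.1858
−0.31·log₂(0.31) = 0.5238
−0.30·log₂(0.30) = 0.5211
Sum ≈ 2.1006 → 2.1006 bits.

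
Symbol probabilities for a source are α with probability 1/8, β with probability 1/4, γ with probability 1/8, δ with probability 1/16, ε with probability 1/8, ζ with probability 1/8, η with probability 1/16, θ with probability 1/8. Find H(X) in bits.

2.875 bits

Each probability is a power of 1/2, so log₂(1/p) is an integer.
H = Σ p·log₂(1/p) = 1/8·3 + 1/4·2 + 1/8·3 + 1/16·4 + 1/8·3 + 1/8·3 + 1/16·4 + 1/8·3 = 2.875 bits.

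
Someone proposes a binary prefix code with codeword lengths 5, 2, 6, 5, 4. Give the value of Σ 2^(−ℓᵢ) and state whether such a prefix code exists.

0.390625; yes

With common denominator 2^6 = 64: Σ 2^(−ℓᵢ) = 2/64 + 16/64 + 1/64 + 2/64 + 4/64 = 25/64 = 0.390625.
Kraft's inequality requires Σ ≤ 1; here Σ = 0.390625 ≤ 1, so such a prefix code exists.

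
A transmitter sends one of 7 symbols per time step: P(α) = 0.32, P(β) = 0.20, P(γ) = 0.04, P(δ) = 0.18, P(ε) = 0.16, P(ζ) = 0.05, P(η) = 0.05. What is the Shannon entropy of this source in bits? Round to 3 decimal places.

2.477 bits

H = −Σ pᵢ log₂ pᵢ.
−0.32·log₂(0.32) = 0.5260
−0.20·log₂(0.20) = 0.4644
−0.04·log₂(0.04) = 0.1858
−0.18·log₂(0.18) = 0.4453
−0.16·log₂(0.16) = 0.4230
−0.05·log₂(0.05) = 0.2161
−0.05·log₂(0.05) = 0.2161
Sum ≈ 2.4767 → 2.477 bits.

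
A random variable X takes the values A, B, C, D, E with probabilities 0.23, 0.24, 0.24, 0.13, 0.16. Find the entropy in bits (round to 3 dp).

2.282 bits

H = −Σ pᵢ log₂ pᵢ.
−0.23·log₂(0.23) = 0.4877
−0.24·log₂(0.24) = 0.4941
−0.24·log₂(0.24) = 0.4941
−0.13·log₂(0.13) = 0.3826
−0.16·log₂(0.16) = 0.4230
Sum ≈ 2.2816 → 2.282 bits.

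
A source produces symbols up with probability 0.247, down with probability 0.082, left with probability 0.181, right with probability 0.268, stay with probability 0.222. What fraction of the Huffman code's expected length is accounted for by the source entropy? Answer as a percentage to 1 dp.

Entropy H = −Σ p log₂ p ≈ 2.2317 bits.
Huffman merges: 41/500+181/1000→263/1000; 111/500+247/1000→469/1000; 263/1000+67/250→531/1000; 469/1000+531/1000→1. L = 2263/1000 ≈ 2.2630.
Efficiency = H/L = 2.2317/2.2630 = 98.6%.

98.6%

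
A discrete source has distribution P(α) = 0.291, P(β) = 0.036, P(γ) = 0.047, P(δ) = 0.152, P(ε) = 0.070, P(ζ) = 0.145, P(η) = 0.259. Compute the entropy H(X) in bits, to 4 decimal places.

2.4886 bits

H = −Σ pᵢ log₂ pᵢ.
−0.291·log₂(0.291) = 0.5182
−0.036·log₂(0.036) = 0.1727
−0.047·log₂(0.047) = 0.2073
−0.152·log₂(0.152) = 0.4131
−0.070·log₂(0.070) = 0.2686
−0.145·log₂(0.145) = 0.4040
−0.259·log₂(0.259) = 0.5048
Sum ≈ 2.4886 → 2.4886 bits.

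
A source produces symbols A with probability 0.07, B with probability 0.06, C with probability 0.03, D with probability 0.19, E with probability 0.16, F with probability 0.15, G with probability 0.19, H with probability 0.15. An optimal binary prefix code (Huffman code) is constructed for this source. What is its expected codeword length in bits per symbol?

2.87 bits/symbol

Repeatedly combine the two least-probable nodes; the expected code length is the sum of the merged weights.
merge 3/100 + 3/50 → 9/100
merge 7/100 + 9/100 → 4/25
merge 3/20 + 3/20 → 3/10
merge 4/25 + 4/25 → 8/25
merge 19/100 + 19/100 → 19/50
merge 3/10 + 8/25 → 31/50
merge 19/50 + 31/50 → 1
L = 9/100 + 4/25 + 3/10 + 8/25 + 19/50 + 31/50 + 1 = 287/100 = 2.87 bits/symbol.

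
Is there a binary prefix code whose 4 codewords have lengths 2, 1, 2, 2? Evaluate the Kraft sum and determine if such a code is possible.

With common denominator 2^2 = 4: Σ 2^(−ℓᵢ) = 1/4 + 2/4 + 1/4 + 1/4 = 5/4 = 1.25.
Kraft's inequality requires Σ ≤ 1; here Σ = 1.25 > 1, so no such prefix code exists.

1.25; no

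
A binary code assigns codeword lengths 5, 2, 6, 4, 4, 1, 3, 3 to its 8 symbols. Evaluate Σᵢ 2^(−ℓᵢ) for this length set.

1.171875

With common denominator 2^6 = 64: Σ 2^(−ℓᵢ) = 2/64 + 16/64 + 1/64 + 4/64 + 4/64 + 32/64 + 8/64 + 8/64 = 75/64 = 1.171875.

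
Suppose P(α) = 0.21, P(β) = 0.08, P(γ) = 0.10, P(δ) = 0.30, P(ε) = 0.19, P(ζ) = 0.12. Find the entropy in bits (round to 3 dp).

H = −Σ pᵢ log₂ pᵢ.
−0.21·log₂(0.21) = 0.4728
−0.08·log₂(0.08) = 0.2915
−0.10·log₂(0.10) = 0.3322
−0.30·log₂(0.30) = 0.5211
−0.19·log₂(0.19) = 0.4552
−0.12·log₂(0.12) = 0.3671
Sum ≈ 2.4399 → 2.440 bits.

2.440 bits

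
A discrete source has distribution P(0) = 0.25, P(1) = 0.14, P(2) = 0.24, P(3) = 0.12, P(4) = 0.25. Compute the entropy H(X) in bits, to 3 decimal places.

2.258 bits

H = −Σ pᵢ log₂ pᵢ.
−0.25·log₂(0.25) = 0.5000
−0.14·log₂(0.14) = 0.3971
−0.24·log₂(0.24) = 0.4941
−0.12·log₂(0.12) = 0.3671
−0.25·log₂(0.25) = 0.5000
Sum ≈ 2.2583 → 2.258 bits.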